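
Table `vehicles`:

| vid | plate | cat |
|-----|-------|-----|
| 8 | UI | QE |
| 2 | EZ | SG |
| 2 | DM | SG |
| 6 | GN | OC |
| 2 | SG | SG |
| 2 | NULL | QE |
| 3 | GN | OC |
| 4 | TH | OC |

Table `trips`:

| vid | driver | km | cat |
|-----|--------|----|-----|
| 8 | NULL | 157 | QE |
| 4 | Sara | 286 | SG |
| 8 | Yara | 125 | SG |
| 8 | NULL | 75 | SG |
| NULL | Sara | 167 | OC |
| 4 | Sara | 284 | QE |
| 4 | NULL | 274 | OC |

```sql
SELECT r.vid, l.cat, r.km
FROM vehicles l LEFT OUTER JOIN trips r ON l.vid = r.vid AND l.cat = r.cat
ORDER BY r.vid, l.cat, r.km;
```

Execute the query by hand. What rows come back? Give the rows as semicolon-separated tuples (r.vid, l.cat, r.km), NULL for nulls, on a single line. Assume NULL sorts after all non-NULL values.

(4, OC, 274); (8, QE, 157); (NULL, OC, NULL); (NULL, OC, NULL); (NULL, QE, NULL); (NULL, SG, NULL); (NULL, SG, NULL); (NULL, SG, NULL)

LEFT JOIN keeps every row from `vehicles`; unmatched rows get NULL for `trips`'s columns.
Matching on l.vid = r.vid AND l.cat = r.cat. A NULL in a compared column never satisfies the condition.
- l (vid=8, cat=QE) pairs with 1 row(s) of r.
- l (vid=2, cat=SG) has no partner → padded with NULL.
- l (vid=2, cat=SG) has no partner → padded with NULL.
- l (vid=6, cat=OC) has no partner → padded with NULL.
- l (vid=2, cat=SG) has no partner → padded with NULL.
- l (vid=2, cat=QE) has no partner → padded with NULL.
- l (vid=3, cat=OC) has no partner → padded with NULL.
- l (vid=4, cat=OC) pairs with 1 row(s) of r.
After projecting and ordering:
r.vid | l.cat | r.km
4 | OC | 274
8 | QE | 157
NULL | OC | NULL
NULL | OC | NULL
NULL | QE | NULL
NULL | SG | NULL
NULL | SG | NULL
NULL | SG | NULL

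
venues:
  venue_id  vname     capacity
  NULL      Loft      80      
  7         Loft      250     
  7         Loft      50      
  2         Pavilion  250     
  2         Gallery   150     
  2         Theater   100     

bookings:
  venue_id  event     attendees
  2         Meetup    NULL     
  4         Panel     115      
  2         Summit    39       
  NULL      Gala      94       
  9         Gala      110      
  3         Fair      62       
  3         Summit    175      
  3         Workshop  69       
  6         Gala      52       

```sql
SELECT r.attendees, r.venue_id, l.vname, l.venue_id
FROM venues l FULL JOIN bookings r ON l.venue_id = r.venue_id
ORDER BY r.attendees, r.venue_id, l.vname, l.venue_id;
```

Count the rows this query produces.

16

FULL OUTER JOIN keeps every row from both sides; unmatched rows get NULL for the other side's columns.
Matching on l.venue_id = r.venue_id. A NULL in a compared column never satisfies the condition.
- venue_id=NULL: no r row matches, row kept with r columns NULL.
- venue_id=7: no r row matches, row kept with r columns NULL.
- venue_id=7: no r row matches, row kept with r columns NULL.
- venue_id=2: 2 matching r row(s), so 2 row(s) emitted.
- venue_id=2: 2 matching r row(s), so 2 row(s) emitted.
- venue_id=2: 2 matching r row(s), so 2 row(s) emitted.
- 7 r row(s) had no l match → kept, l columns NULL.
Total: 6 matched + 10 padded = 16 rows.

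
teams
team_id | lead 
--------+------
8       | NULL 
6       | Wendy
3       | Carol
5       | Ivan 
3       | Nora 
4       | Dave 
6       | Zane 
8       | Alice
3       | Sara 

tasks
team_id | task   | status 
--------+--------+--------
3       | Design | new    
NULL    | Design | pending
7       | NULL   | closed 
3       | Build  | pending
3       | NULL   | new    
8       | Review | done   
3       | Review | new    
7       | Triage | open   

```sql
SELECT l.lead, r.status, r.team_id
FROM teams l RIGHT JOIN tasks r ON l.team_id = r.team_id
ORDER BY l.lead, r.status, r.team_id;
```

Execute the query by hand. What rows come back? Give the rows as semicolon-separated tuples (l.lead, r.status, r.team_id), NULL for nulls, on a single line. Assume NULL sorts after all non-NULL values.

RIGHT JOIN keeps every row from `tasks`; unmatched rows get NULL for `teams`'s columns.
Matching on l.team_id = r.team_id. A NULL in a compared column never satisfies the condition.
- l[0] team_id=8 → 1 match(es) in r → 1 row(s).
- l[1] team_id=6 → no match.
- l[2] team_id=3 → 4 match(es) in r → 4 row(s).
- l[3] team_id=5 → no match.
- l[4] team_id=3 → 4 match(es) in r → 4 row(s).
- l[5] team_id=4 → no match.
- l[6] team_id=6 → no match.
- l[7] team_id=8 → 1 match(es) in r → 1 row(s).
- l[8] team_id=3 → 4 match(es) in r → 4 row(s).
- 3 row(s) from r found no l partner → padded with NULL.

(Alice, done, 8); (Carol, new, 3); (Carol, new, 3); (Carol, new, 3); (Carol, pending, 3); (Nora, new, 3); (Nora, new, 3); (Nora, new, 3); (Nora, pending, 3); (Sara, new, 3); (Sara, new, 3); (Sara, new, 3); (Sara, pending, 3); (NULL, closed, 7); (NULL, done, 8); (NULL, open, 7); (NULL, pending, NULL)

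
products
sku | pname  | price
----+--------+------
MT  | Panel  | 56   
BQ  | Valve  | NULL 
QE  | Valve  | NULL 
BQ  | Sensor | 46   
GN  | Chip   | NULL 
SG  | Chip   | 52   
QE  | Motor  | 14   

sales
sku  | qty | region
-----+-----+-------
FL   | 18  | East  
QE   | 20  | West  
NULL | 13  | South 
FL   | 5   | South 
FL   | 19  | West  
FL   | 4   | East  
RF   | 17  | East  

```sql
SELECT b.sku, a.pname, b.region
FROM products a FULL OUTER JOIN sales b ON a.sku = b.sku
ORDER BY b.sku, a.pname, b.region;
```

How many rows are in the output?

13

FULL OUTER JOIN keeps every row from both sides; unmatched rows get NULL for the other side's columns.
Matching on a.sku = b.sku. A NULL in a compared column never satisfies the condition.
Matched pairs: 2; unmatched a rows kept: 5; unmatched b rows kept: 6.
Total: 2 matched + 11 padded = 13 rows.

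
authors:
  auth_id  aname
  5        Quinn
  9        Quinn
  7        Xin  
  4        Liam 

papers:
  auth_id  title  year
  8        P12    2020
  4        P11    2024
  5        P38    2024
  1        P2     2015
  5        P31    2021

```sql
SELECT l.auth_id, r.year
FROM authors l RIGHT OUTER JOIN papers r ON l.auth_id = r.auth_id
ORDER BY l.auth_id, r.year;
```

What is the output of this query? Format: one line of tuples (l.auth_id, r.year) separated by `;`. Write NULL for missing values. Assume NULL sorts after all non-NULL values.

(4, 2024); (5, 2021); (5, 2024); (NULL, 2015); (NULL, 2020)

RIGHT JOIN keeps every row from `papers`; unmatched rows get NULL for `authors`'s columns.
Matching on l.auth_id = r.auth_id.
- auth_id=5: 2 matching r row(s), so 2 row(s) emitted.
- auth_id=9: no matching r row.
- auth_id=7: no matching r row.
- auth_id=4: 1 matching r row(s), so 1 row(s) emitted.
- plus 2 unmatched r row(s), each kept with NULL l columns.
After projecting and ordering:
l.auth_id | r.year
4 | 2024
5 | 2021
5 | 2024
NULL | 2015
NULL | 2020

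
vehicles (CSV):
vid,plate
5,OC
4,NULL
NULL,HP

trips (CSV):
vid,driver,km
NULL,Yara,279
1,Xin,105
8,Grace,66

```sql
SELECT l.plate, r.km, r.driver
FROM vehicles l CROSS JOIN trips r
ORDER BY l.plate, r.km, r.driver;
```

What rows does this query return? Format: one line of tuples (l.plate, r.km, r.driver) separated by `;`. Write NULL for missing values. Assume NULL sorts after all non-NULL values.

(HP, 66, Grace); (HP, 105, Xin); (HP, 279, Yara); (OC, 66, Grace); (OC, 105, Xin); (OC, 279, Yara); (NULL, 66, Grace); (NULL, 105, Xin); (NULL, 279, Yara)

CROSS JOIN pairs every row of `vehicles` with every row of `trips`: 3 × 3 = 9 rows.
After projecting and ordering:
l.plate | r.km | r.driver
HP | 66 | Grace
HP | 105 | Xin
HP | 279 | Yara
OC | 66 | Grace
OC | 105 | Xin
OC | 279 | Yara
NULL | 66 | Grace
NULL | 105 | Xin
NULL | 279 | Yara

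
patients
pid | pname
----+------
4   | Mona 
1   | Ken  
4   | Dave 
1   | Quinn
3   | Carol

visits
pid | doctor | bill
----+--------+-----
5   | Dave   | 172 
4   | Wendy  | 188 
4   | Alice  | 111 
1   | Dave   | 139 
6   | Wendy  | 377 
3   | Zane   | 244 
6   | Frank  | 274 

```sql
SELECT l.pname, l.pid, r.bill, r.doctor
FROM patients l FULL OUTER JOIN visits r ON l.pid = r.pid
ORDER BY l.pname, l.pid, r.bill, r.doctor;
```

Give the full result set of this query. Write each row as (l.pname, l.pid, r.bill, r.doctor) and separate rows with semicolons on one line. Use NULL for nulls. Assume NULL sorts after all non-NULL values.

FULL OUTER JOIN keeps every row from both sides; unmatched rows get NULL for the other side's columns.
Matching on l.pid = r.pid.
Matched pairs: 7; unmatched l rows kept: 0; unmatched r rows kept: 3.

(Carol, 3, 244, Zane); (Dave, 4, 111, Alice); (Dave, 4, 188, Wendy); (Ken, 1, 139, Dave); (Mona, 4, 111, Alice); (Mona, 4, 188, Wendy); (Quinn, 1, 139, Dave); (NULL, NULL, 172, Dave); (NULL, NULL, 274, Frank); (NULL, NULL, 377, Wendy)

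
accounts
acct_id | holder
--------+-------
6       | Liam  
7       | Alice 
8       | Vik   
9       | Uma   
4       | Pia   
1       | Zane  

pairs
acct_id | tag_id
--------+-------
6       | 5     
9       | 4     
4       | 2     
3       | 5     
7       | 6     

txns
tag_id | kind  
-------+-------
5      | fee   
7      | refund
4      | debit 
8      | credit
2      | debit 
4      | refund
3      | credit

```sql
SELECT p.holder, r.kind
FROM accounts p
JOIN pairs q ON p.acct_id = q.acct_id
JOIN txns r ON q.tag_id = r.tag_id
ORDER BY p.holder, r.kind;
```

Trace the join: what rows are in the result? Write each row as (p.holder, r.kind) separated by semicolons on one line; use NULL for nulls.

(Liam, fee); (Pia, debit); (Uma, debit); (Uma, refund)

Joins associate left-to-right: accounts INNER JOIN pairs on acct_id gives 4 intermediate row(s).
Then INNER JOIN `txns r` on tag_id: keep only rows whose q.tag_id appears in r.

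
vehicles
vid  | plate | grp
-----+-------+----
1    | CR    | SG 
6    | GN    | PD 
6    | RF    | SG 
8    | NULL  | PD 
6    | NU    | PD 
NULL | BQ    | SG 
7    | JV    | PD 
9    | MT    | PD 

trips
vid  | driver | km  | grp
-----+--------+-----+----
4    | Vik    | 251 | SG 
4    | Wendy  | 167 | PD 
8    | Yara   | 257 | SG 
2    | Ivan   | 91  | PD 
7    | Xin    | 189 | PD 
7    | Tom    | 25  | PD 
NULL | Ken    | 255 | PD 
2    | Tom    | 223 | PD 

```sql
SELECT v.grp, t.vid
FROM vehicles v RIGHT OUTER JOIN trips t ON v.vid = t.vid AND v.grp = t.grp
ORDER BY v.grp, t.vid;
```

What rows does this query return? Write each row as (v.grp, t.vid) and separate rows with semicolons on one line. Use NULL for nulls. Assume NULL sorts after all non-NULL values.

RIGHT JOIN keeps every row from `trips`; unmatched rows get NULL for `vehicles`'s columns.
Matching on v.vid = t.vid AND v.grp = t.grp. A NULL in a compared column never satisfies the condition.
- v (vid=1, grp=SG) has no partner in t.
- v (vid=6, grp=PD) has no partner in t.
- v (vid=6, grp=SG) has no partner in t.
- v (vid=8, grp=PD) has no partner in t.
- v (vid=6, grp=PD) has no partner in t.
- v (vid=NULL, grp=SG) has no partner in t.
- v (vid=7, grp=PD) pairs with 2 row(s) of t.
- v (vid=9, grp=PD) has no partner in t.
- 6 row(s) from t found no v partner → padded with NULL.
After projecting and ordering:
v.grp | t.vid
PD | 7
PD | 7
NULL | 2
NULL | 2
NULL | 4
NULL | 4
NULL | 8
NULL | NULL

(PD, 7); (PD, 7); (NULL, 2); (NULL, 2); (NULL, 4); (NULL, 4); (NULL, 8); (NULL, NULL)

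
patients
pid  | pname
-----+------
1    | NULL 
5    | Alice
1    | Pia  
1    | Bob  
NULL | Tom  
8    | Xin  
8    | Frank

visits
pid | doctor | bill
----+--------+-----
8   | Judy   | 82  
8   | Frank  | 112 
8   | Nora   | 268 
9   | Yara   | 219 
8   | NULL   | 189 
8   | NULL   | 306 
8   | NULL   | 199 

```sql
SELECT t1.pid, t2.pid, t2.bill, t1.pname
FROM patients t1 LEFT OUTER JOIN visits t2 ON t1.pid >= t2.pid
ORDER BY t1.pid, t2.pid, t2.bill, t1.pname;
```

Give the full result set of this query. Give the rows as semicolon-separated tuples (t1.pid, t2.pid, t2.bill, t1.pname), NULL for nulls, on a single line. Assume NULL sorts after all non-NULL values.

LEFT JOIN keeps every row from `patients`; unmatched rows get NULL for `visits`'s columns.
Matching on t1.pid >= t2.pid. A NULL in a compared column never satisfies the condition.
- t1 row (pid=1): no match → kept, t2 columns NULL.
- t1 row (pid=5): no match → kept, t2 columns NULL.
- t1 row (pid=1): no match → kept, t2 columns NULL.
- t1 row (pid=1): no match → kept, t2 columns NULL.
- t1 row (pid=NULL): no match → kept, t2 columns NULL.
- t1 row (pid=8): matches 6 t2 row(s) → 6 output row(s).
- t1 row (pid=8): matches 6 t2 row(s) → 6 output row(s).

(1, NULL, NULL, Bob); (1, NULL, NULL, Pia); (1, NULL, NULL, NULL); (5, NULL, NULL, Alice); (8, 8, 82, Frank); (8, 8, 82, Xin); (8, 8, 112, Frank); (8, 8, 112, Xin); (8, 8, 189, Frank); (8, 8, 189, Xin); (8, 8, 199, Frank); (8, 8, 199, Xin); (8, 8, 268, Frank); (8, 8, 268, Xin); (8, 8, 306, Frank); (8, 8, 306, Xin); (NULL, NULL, NULL, Tom)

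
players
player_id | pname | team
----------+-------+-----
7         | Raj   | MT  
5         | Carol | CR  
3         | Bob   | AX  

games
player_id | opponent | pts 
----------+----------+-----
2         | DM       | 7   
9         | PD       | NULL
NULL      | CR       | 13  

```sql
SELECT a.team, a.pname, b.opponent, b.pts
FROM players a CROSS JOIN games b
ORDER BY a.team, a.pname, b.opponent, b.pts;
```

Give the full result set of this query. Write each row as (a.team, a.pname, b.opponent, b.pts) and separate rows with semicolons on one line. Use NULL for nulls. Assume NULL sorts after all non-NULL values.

CROSS JOIN pairs every row of `players` with every row of `games`: 3 × 3 = 9 rows.

(AX, Bob, CR, 13); (AX, Bob, DM, 7); (AX, Bob, PD, NULL); (CR, Carol, CR, 13); (CR, Carol, DM, 7); (CR, Carol, PD, NULL); (MT, Raj, CR, 13); (MT, Raj, DM, 7); (MT, Raj, PD, NULL)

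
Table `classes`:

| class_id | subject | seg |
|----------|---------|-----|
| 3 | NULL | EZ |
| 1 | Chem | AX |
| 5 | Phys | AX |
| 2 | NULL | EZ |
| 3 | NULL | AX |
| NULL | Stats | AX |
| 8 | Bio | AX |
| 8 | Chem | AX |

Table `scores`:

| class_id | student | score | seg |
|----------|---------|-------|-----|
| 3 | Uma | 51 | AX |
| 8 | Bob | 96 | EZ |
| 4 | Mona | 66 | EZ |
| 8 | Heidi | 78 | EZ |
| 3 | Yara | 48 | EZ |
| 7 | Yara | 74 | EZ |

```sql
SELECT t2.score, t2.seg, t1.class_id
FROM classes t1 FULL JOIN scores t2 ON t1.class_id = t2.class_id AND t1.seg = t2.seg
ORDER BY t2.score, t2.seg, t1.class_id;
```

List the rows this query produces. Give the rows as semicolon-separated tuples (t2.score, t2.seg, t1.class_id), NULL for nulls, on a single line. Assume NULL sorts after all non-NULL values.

(48, EZ, 3); (51, AX, 3); (66, EZ, NULL); (74, EZ, NULL); (78, EZ, NULL); (96, EZ, NULL); (NULL, NULL, 1); (NULL, NULL, 2); (NULL, NULL, 5); (NULL, NULL, 8); (NULL, NULL, 8); (NULL, NULL, NULL)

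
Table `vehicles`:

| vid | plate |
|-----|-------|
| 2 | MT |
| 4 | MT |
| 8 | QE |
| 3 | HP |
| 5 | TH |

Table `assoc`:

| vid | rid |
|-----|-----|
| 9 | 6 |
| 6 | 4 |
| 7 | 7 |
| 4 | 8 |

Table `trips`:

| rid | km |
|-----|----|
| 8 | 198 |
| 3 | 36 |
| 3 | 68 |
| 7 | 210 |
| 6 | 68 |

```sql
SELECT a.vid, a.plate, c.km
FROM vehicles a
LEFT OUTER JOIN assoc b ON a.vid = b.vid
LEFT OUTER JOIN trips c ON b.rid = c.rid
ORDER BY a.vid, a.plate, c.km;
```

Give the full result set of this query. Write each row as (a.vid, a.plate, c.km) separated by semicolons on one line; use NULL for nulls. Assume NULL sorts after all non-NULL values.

(2, MT, NULL); (3, HP, NULL); (4, MT, 198); (5, TH, NULL); (8, QE, NULL)

Evaluate left to right. First `vehicles a LEFT JOIN assoc b` on vid: 5 row(s).
Then LEFT JOIN `trips c` on rid: each of those 5 rows is kept; rows whose b.rid has no match in c get NULL for c's columns.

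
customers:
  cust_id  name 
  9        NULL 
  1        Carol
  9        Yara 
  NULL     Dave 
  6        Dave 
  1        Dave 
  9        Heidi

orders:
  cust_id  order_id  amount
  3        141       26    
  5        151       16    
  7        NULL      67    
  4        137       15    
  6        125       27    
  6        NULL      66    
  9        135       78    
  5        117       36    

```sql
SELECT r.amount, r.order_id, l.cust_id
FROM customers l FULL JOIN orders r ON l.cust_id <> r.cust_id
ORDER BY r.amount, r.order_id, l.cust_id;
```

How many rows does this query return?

FULL OUTER JOIN keeps every row from both sides; unmatched rows get NULL for the other side's columns.
Matching on l.cust_id <> r.cust_id. A NULL in a compared column never satisfies the condition.
Matched pairs: 43; unmatched l rows kept: 1; unmatched r rows kept: 0.
Total: 43 matched + 1 padded = 44 rows.

44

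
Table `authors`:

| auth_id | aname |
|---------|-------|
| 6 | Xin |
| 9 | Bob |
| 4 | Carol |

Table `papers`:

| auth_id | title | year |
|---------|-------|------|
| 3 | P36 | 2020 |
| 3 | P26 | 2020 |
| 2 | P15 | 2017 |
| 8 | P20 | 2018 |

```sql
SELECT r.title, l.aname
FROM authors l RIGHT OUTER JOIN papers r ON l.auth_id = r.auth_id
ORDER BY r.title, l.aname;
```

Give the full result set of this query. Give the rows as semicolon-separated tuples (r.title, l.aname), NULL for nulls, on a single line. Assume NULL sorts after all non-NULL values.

RIGHT JOIN keeps every row from `papers`; unmatched rows get NULL for `authors`'s columns.
Matching on l.auth_id = r.auth_id.
- l row (auth_id=6): no match.
- l row (auth_id=9): no match.
- l row (auth_id=4): no match.
- 4 r row(s) had no l match → kept, l columns NULL.
After projecting and ordering:
r.title | l.aname
P15 | NULL
P20 | NULL
P26 | NULL
P36 | NULL

(P15, NULL); (P20, NULL); (P26, NULL); (P36, NULL)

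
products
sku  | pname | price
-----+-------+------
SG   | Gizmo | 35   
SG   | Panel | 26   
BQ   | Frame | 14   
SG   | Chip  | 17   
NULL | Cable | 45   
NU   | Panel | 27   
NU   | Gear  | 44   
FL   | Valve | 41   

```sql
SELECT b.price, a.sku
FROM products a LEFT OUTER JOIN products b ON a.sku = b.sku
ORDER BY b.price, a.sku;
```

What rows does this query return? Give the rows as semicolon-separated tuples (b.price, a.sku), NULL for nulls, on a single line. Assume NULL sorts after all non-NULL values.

(14, BQ); (17, SG); (17, SG); (17, SG); (26, SG); (26, SG); (26, SG); (27, NU); (27, NU); (35, SG); (35, SG); (35, SG); (41, FL); (44, NU); (44, NU); (NULL, NULL)

LEFT JOIN keeps every row from `products a`; unmatched rows get NULL for `products b`'s columns.
Matching on a.sku = b.sku. A NULL in a compared column never satisfies the condition.
Matched pairs: 15; unmatched a rows kept: 1.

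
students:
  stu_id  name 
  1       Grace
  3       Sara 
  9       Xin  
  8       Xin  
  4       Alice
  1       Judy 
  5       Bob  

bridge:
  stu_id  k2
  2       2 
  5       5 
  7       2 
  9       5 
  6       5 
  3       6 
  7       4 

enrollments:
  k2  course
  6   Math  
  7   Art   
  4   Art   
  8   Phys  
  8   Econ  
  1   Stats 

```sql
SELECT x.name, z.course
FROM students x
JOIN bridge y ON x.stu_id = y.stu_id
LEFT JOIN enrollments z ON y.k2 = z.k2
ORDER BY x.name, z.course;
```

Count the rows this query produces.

Step 1 — x INNER JOIN y on stu_id → 3 row(s).
Then LEFT JOIN `enrollments z` on k2: each of those 3 rows is kept; rows whose y.k2 has no match in z get NULL for z's columns.
Result: 3 row(s).

3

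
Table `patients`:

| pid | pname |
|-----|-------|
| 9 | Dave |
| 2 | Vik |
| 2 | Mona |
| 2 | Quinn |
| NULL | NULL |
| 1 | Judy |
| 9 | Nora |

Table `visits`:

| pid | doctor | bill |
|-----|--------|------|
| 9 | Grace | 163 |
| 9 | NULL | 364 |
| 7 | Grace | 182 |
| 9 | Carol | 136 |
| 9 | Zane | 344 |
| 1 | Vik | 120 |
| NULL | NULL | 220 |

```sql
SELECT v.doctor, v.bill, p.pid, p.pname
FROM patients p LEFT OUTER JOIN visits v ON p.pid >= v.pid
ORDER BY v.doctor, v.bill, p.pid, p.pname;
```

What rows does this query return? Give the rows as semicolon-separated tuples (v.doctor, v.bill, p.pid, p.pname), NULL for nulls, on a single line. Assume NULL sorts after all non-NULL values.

(Carol, 136, 9, Dave); (Carol, 136, 9, Nora); (Grace, 163, 9, Dave); (Grace, 163, 9, Nora); (Grace, 182, 9, Dave); (Grace, 182, 9, Nora); (Vik, 120, 1, Judy); (Vik, 120, 2, Mona); (Vik, 120, 2, Quinn); (Vik, 120, 2, Vik); (Vik, 120, 9, Dave); (Vik, 120, 9, Nora); (Zane, 344, 9, Dave); (Zane, 344, 9, Nora); (NULL, 364, 9, Dave); (NULL, 364, 9, Nora); (NULL, NULL, NULL, NULL)

LEFT JOIN keeps every row from `patients`; unmatched rows get NULL for `visits`'s columns.
Matching on p.pid >= v.pid. A NULL in a compared column never satisfies the condition.
- p row (pid=9): matches 6 v row(s) → 6 output row(s).
- p row (pid=2): matches 1 v row(s) → 1 output row(s).
- p row (pid=2): matches 1 v row(s) → 1 output row(s).
- p row (pid=2): matches 1 v row(s) → 1 output row(s).
- p row (pid=NULL): no match → kept, v columns NULL.
- p row (pid=1): matches 1 v row(s) → 1 output row(s).
- p row (pid=9): matches 6 v row(s) → 6 output row(s).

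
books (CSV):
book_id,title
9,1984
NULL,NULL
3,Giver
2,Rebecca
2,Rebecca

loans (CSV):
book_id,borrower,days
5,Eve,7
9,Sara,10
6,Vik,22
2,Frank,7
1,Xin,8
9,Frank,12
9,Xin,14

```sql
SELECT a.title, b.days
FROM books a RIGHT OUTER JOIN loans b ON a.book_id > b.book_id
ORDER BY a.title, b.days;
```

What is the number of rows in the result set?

RIGHT JOIN keeps every row from `loans`; unmatched rows get NULL for `books`'s columns.
Matching on a.book_id > b.book_id. A NULL in a compared column never satisfies the condition.
- a row (book_id=9): matches 4 b row(s) → 4 output row(s).
- a row (book_id=NULL): no match.
- a row (book_id=3): matches 2 b row(s) → 2 output row(s).
- a row (book_id=2): matches 1 b row(s) → 1 output row(s).
- a row (book_id=2): matches 1 b row(s) → 1 output row(s).
- plus 3 unmatched b row(s), each kept with NULL a columns.
Total: 8 matched + 3 padded = 11 rows.

11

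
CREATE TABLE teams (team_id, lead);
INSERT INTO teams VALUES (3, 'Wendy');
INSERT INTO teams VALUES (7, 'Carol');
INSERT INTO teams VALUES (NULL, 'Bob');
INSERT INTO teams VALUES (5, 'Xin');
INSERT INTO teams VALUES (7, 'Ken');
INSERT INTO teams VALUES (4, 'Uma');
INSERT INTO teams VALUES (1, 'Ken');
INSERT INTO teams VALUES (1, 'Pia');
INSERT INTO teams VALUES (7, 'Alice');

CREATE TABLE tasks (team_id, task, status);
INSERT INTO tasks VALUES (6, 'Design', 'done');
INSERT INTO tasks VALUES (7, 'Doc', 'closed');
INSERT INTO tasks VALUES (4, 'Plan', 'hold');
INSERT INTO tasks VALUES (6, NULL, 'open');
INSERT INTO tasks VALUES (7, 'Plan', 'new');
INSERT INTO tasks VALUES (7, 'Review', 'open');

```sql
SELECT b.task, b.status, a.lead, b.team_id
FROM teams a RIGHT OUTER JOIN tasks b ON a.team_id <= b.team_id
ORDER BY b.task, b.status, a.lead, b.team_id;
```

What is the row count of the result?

38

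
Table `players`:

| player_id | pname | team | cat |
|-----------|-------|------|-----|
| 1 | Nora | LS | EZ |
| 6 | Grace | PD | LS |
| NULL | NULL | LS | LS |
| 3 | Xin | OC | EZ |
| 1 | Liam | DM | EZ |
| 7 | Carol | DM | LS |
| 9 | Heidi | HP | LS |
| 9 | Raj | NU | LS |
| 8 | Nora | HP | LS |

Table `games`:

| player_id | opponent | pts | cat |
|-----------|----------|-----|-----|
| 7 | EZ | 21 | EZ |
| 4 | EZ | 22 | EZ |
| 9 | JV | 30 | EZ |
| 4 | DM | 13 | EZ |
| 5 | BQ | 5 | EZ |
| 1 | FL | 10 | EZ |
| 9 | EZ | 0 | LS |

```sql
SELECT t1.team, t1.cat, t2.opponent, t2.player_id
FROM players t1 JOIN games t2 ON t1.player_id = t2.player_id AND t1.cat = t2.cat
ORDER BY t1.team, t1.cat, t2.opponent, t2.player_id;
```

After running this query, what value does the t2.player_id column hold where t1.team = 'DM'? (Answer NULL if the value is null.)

1

INNER JOIN keeps only pairs where the ON condition holds.
Matching on t1.player_id = t2.player_id AND t1.cat = t2.cat. A NULL in a compared column never satisfies the condition.
Matched pairs: 4.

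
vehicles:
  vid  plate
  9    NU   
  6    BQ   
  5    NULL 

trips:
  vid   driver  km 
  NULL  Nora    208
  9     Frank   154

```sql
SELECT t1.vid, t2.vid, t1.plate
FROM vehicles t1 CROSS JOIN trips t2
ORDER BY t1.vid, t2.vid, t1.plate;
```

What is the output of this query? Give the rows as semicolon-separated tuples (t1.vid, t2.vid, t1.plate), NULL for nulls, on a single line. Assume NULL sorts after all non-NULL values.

(5, 9, NULL); (5, NULL, NULL); (6, 9, BQ); (6, NULL, BQ); (9, 9, NU); (9, NULL, NU)

CROSS JOIN pairs every row of `vehicles` with every row of `trips`: 3 × 2 = 6 rows.
After projecting and ordering:
t1.vid | t2.vid | t1.plate
5 | 9 | NULL
5 | NULL | NULL
6 | 9 | BQ
6 | NULL | BQ
9 | 9 | NU
9 | NULL | NU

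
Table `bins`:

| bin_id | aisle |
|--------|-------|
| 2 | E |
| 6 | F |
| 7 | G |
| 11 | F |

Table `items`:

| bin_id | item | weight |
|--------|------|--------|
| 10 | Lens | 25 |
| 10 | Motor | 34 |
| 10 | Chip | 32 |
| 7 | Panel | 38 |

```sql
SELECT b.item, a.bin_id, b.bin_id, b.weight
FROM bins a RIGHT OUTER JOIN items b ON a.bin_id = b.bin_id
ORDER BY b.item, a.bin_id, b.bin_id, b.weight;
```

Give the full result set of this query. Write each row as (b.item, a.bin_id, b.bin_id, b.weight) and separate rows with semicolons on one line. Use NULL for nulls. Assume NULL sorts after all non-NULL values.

RIGHT JOIN keeps every row from `items`; unmatched rows get NULL for `bins`'s columns.
Matching on a.bin_id = b.bin_id.
- bin_id=2: no matching b row.
- bin_id=6: no matching b row.
- bin_id=7: 1 matching b row(s), so 1 row(s) emitted.
- bin_id=11: no matching b row.
- plus 3 unmatched b row(s), each kept with NULL a columns.
After projecting and ordering:
b.item | a.bin_id | b.bin_id | b.weight
Chip | NULL | 10 | 32
Lens | NULL | 10 | 25
Motor | NULL | 10 | 34
Panel | 7 | 7 | 38

(Chip, NULL, 10, 32); (Lens, NULL, 10, 25); (Motor, NULL, 10, 34); (Panel, 7, 7, 38)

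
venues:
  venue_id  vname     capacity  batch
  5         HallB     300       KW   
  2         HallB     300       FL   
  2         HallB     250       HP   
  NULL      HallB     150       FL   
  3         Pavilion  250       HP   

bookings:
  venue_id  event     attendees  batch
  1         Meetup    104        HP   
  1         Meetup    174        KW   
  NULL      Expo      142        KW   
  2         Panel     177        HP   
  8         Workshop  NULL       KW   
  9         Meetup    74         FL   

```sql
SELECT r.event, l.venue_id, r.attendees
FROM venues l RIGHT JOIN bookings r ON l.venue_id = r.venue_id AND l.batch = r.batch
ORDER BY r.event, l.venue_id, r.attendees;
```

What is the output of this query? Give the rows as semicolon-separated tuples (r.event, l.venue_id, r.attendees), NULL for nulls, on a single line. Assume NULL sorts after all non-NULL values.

(Expo, NULL, 142); (Meetup, NULL, 74); (Meetup, NULL, 104); (Meetup, NULL, 174); (Panel, 2, 177); (Workshop, NULL, NULL)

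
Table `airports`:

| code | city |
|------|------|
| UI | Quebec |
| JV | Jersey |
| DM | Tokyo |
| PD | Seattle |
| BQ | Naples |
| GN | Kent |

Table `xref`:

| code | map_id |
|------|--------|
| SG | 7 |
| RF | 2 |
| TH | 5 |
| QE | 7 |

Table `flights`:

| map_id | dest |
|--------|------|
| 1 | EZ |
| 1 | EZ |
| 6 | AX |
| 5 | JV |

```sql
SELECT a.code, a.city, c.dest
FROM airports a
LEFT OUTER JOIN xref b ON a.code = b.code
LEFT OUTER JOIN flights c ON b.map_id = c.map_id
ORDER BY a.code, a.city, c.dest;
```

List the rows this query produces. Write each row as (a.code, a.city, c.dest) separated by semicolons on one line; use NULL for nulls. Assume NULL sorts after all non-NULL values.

(BQ, Naples, NULL); (DM, Tokyo, NULL); (GN, Kent, NULL); (JV, Jersey, NULL); (PD, Seattle, NULL); (UI, Quebec, NULL)

Evaluate left to right. First `airports a LEFT JOIN xref b` on code: 6 row(s).
Then LEFT JOIN `flights c` on map_id: each of those 6 rows is kept; rows whose b.map_id has no match in c get NULL for c's columns.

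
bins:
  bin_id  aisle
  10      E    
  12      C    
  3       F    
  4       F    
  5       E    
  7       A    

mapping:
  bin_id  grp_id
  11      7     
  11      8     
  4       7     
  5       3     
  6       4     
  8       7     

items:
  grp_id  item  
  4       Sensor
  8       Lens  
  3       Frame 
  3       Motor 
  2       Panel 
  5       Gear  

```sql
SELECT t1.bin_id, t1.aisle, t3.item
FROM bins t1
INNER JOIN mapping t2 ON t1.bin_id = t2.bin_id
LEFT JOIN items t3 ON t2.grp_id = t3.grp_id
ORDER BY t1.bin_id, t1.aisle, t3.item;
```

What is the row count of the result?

3

Evaluate left to right. First `bins t1 INNER JOIN mapping t2` on bin_id: 2 row(s).
Then LEFT JOIN `items t3` on grp_id: each of those 2 rows is kept; rows whose t2.grp_id has no match in t3 get NULL for t3's columns.
Result: 3 row(s).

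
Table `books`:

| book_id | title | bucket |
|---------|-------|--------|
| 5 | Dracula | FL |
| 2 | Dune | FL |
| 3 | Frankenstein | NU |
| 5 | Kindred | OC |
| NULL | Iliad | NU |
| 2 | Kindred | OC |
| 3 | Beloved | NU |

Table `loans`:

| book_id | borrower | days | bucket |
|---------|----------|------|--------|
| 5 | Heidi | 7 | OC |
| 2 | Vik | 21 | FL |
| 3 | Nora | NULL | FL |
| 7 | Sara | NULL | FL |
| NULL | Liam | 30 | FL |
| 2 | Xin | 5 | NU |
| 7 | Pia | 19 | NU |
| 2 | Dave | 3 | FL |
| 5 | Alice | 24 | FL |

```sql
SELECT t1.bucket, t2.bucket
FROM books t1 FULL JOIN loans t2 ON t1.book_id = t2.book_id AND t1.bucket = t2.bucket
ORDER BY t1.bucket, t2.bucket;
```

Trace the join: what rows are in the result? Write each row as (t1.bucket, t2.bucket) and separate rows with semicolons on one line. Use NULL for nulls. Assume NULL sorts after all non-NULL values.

FULL OUTER JOIN keeps every row from both sides; unmatched rows get NULL for the other side's columns.
Matching on t1.book_id = t2.book_id AND t1.bucket = t2.bucket. A NULL in a compared column never satisfies the condition.
- t1 (book_id=5, bucket=FL) pairs with 1 row(s) of t2.
- t1 (book_id=2, bucket=FL) pairs with 2 row(s) of t2.
- t1 (book_id=3, bucket=NU) has no partner → padded with NULL.
- t1 (book_id=5, bucket=OC) pairs with 1 row(s) of t2.
- t1 (book_id=NULL, bucket=NU) has no partner → padded with NULL.
- t1 (book_id=2, bucket=OC) has no partner → padded with NULL.
- t1 (book_id=3, bucket=NU) has no partner → padded with NULL.
- 5 row(s) from t2 found no t1 partner → padded with NULL.

(FL, FL); (FL, FL); (FL, FL); (NU, NULL); (NU, NULL); (NU, NULL); (OC, OC); (OC, NULL); (NULL, FL); (NULL, FL); (NULL, FL); (NULL, NU); (NULL, NU)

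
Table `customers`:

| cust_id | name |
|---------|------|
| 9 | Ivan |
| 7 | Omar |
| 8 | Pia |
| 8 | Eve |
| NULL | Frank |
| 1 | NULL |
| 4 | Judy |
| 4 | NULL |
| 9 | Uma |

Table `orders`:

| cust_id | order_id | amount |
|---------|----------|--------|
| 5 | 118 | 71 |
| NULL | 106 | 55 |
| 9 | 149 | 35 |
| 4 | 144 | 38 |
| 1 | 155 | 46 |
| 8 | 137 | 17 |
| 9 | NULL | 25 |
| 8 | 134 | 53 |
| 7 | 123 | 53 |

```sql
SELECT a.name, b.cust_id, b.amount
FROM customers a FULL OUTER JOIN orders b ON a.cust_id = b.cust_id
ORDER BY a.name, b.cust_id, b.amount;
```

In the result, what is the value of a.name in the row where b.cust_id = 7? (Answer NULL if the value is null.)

Omar

FULL OUTER JOIN keeps every row from both sides; unmatched rows get NULL for the other side's columns.
Matching on a.cust_id = b.cust_id. A NULL in a compared column never satisfies the condition.
Matched pairs: 12; unmatched a rows kept: 1; unmatched b rows kept: 2.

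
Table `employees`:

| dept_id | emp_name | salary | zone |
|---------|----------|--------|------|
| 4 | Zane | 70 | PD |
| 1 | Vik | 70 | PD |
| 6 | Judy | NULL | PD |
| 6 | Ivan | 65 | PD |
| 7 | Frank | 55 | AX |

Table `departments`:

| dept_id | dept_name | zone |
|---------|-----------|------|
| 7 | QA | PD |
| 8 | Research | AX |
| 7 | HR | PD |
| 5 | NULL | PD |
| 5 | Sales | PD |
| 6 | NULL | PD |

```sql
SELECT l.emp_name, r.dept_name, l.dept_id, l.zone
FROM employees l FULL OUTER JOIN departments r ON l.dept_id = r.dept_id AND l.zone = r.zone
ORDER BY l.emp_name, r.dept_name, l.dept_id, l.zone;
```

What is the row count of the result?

FULL OUTER JOIN keeps every row from both sides; unmatched rows get NULL for the other side's columns.
Matching on l.dept_id = r.dept_id AND l.zone = r.zone.
Matched pairs: 2; unmatched l rows kept: 3; unmatched r rows kept: 5.
Total: 2 matched + 8 padded = 10 rows.

10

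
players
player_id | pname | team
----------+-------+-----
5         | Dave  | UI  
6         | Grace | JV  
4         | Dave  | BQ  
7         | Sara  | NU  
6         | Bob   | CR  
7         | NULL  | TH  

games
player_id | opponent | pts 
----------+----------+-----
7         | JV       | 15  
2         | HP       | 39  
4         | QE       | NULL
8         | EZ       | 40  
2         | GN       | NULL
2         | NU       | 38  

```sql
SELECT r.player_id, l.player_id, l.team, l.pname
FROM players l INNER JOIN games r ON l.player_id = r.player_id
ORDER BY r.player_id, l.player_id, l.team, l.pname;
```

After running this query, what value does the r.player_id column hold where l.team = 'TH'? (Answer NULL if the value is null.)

7

INNER JOIN keeps only pairs where the ON condition holds.
Matching on l.player_id = r.player_id.
- l (player_id=5) has no partner → excluded.
- l (player_id=6) has no partner → excluded.
- l (player_id=4) pairs with 1 row(s) of r.
- l (player_id=7) pairs with 1 row(s) of r.
- l (player_id=6) has no partner → excluded.
- l (player_id=7) pairs with 1 row(s) of r.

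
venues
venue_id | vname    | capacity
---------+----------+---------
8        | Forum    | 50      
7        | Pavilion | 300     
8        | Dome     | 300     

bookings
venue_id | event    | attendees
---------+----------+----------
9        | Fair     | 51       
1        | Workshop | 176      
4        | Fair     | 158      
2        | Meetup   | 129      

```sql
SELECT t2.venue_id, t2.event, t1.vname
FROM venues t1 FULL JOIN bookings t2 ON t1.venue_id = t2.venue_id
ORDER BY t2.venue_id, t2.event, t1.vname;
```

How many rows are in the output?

FULL OUTER JOIN keeps every row from both sides; unmatched rows get NULL for the other side's columns.
Matching on t1.venue_id = t2.venue_id.
- t1[0] venue_id=8 → no match; kept with NULLs on the t2 side.
- t1[1] venue_id=7 → no match; kept with NULLs on the t2 side.
- t1[2] venue_id=8 → no match; kept with NULLs on the t2 side.
- 4 t2 row(s) had no t1 match → kept, t1 columns NULL.
Total: 0 matched + 7 padded = 7 rows.

7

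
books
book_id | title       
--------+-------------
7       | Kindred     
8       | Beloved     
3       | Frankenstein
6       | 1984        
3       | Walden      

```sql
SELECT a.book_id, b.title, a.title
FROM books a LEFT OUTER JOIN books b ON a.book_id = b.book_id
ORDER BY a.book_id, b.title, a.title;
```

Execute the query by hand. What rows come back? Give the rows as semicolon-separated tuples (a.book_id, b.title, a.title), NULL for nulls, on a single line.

LEFT JOIN keeps every row from `books a`; unmatched rows get NULL for `books b`'s columns.
Matching on a.book_id = b.book_id.
- a row (book_id=7): matches 1 b row(s) → 1 output row(s).
- a row (book_id=8): matches 1 b row(s) → 1 output row(s).
- a row (book_id=3): matches 2 b row(s) → 2 output row(s).
- a row (book_id=6): matches 1 b row(s) → 1 output row(s).
- a row (book_id=3): matches 2 b row(s) → 2 output row(s).
After projecting and ordering:
a.book_id | b.title | a.title
3 | Frankenstein | Frankenstein
3 | Frankenstein | Walden
3 | Walden | Frankenstein
3 | Walden | Walden
6 | 1984 | 1984
7 | Kindred | Kindred
8 | Beloved | Beloved

(3, Frankenstein, Frankenstein); (3, Frankenstein, Walden); (3, Walden, Frankenstein); (3, Walden, Walden); (6, 1984, 1984); (7, Kindred, Kindred); (8, Beloved, Beloved)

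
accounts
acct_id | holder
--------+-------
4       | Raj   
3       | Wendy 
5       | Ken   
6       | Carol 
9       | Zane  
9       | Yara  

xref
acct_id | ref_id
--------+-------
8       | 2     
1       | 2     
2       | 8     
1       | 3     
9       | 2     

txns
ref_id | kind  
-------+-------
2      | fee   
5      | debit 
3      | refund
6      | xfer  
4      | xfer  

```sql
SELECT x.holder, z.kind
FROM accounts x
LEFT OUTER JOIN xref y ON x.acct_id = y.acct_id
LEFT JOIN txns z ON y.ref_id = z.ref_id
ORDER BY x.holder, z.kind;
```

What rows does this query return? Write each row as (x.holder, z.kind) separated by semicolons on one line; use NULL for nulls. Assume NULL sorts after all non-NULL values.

Step 1 — x LEFT JOIN y on acct_id → 6 row(s).
Then LEFT JOIN `txns z` on ref_id: each of those 6 rows is kept; rows whose y.ref_id has no match in z get NULL for z's columns.

(Carol, NULL); (Ken, NULL); (Raj, NULL); (Wendy, NULL); (Yara, fee); (Zane, fee)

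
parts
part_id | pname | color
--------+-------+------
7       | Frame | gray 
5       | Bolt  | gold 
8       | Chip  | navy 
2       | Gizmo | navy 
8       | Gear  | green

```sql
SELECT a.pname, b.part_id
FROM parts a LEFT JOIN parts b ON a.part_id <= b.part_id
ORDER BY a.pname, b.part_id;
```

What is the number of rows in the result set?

16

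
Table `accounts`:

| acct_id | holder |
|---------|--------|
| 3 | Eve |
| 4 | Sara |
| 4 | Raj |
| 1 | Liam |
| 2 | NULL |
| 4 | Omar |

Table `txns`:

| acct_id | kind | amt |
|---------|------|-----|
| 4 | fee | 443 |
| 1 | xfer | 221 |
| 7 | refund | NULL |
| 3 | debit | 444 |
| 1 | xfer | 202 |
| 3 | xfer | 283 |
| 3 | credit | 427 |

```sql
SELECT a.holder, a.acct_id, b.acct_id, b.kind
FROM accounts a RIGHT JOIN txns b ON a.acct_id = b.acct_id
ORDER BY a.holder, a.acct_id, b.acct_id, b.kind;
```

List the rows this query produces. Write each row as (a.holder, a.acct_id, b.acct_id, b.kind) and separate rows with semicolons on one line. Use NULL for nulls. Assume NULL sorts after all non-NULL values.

(Eve, 3, 3, credit); (Eve, 3, 3, debit); (Eve, 3, 3, xfer); (Liam, 1, 1, xfer); (Liam, 1, 1, xfer); (Omar, 4, 4, fee); (Raj, 4, 4, fee); (Sara, 4, 4, fee); (NULL, NULL, 7, refund)

RIGHT JOIN keeps every row from `txns`; unmatched rows get NULL for `accounts`'s columns.
Matching on a.acct_id = b.acct_id.
- a row (acct_id=3): matches 3 b row(s) → 3 output row(s).
- a row (acct_id=4): matches 1 b row(s) → 1 output row(s).
- a row (acct_id=4): matches 1 b row(s) → 1 output row(s).
- a row (acct_id=1): matches 2 b row(s) → 2 output row(s).
- a row (acct_id=2): no match.
- a row (acct_id=4): matches 1 b row(s) → 1 output row(s).
- plus 1 unmatched b row(s), each kept with NULL a columns.
After projecting and ordering:
a.holder | a.acct_id | b.acct_id | b.kind
Eve | 3 | 3 | credit
Eve | 3 | 3 | debit
Eve | 3 | 3 | xfer
Liam | 1 | 1 | xfer
Liam | 1 | 1 | xfer
Omar | 4 | 4 | fee
Raj | 4 | 4 | fee
Sara | 4 | 4 | fee
NULL | NULL | 7 | refund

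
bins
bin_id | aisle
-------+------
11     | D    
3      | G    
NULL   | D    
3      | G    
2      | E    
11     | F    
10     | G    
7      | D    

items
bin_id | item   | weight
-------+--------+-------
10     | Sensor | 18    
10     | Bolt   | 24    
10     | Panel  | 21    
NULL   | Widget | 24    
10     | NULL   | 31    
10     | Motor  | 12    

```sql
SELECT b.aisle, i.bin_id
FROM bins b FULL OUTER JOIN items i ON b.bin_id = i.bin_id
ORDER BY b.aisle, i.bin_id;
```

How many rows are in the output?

13

FULL OUTER JOIN keeps every row from both sides; unmatched rows get NULL for the other side's columns.
Matching on b.bin_id = i.bin_id. A NULL in a compared column never satisfies the condition.
Matched pairs: 5; unmatched b rows kept: 7; unmatched i rows kept: 1.
Total: 5 matched + 8 padded = 13 rows.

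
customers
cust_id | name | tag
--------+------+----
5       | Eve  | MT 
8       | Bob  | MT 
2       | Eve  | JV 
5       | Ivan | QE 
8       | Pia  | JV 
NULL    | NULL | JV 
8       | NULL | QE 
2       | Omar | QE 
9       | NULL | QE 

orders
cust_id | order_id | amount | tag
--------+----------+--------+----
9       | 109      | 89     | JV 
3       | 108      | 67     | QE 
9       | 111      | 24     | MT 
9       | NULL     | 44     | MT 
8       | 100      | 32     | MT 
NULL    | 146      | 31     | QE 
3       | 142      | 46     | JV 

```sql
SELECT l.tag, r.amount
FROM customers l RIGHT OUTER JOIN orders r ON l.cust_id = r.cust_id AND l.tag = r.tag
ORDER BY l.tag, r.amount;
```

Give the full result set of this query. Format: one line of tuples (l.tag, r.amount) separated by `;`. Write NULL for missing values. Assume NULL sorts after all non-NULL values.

RIGHT JOIN keeps every row from `orders`; unmatched rows get NULL for `customers`'s columns.
Matching on l.cust_id = r.cust_id AND l.tag = r.tag. A NULL in a compared column never satisfies the condition.
Matched pairs: 1; unmatched r rows kept: 6.

(MT, 32); (NULL, 24); (NULL, 31); (NULL, 44); (NULL, 46); (NULL, 67); (NULL, 89)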